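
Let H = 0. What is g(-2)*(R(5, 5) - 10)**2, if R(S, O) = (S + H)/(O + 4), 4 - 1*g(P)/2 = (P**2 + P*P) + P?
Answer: -28900/81 ≈ -356.79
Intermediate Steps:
g(P) = 8 - 4*P**2 - 2*P (g(P) = 8 - 2*((P**2 + P*P) + P) = 8 - 2*((P**2 + P**2) + P) = 8 - 2*(2*P**2 + P) = 8 - 2*(P + 2*P**2) = 8 + (-4*P**2 - 2*P) = 8 - 4*P**2 - 2*P)
R(S, O) = S/(4 + O) (R(S, O) = (S + 0)/(O + 4) = S/(4 + O))
g(-2)*(R(5, 5) - 10)**2 = (8 - 4*(-2)**2 - 2*(-2))*(5/(4 + 5) - 10)**2 = (8 - 4*4 + 4)*(5/9 - 10)**2 = (8 - 16 + 4)*(5*(1/9) - 10)**2 = -4*(5/9 - 10)**2 = -4*(-85/9)**2 = -4*7225/81 = -28900/81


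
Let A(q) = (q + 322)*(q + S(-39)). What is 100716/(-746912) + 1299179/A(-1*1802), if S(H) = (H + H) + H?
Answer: 10692607177/33145620460 ≈ 0.32259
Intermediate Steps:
S(H) = 3*H (S(H) = 2*H + H = 3*H)
A(q) = (-117 + q)*(322 + q) (A(q) = (q + 322)*(q + 3*(-39)) = (322 + q)*(q - 117) = (322 + q)*(-117 + q) = (-117 + q)*(322 + q))
100716/(-746912) + 1299179/A(-1*1802) = 100716/(-746912) + 1299179/(-37674 + (-1*1802)² + 205*(-1*1802)) = 100716*(-1/746912) + 1299179/(-37674 + (-1802)² + 205*(-1802)) = -25179/186728 + 1299179/(-37674 + 3247204 - 369410) = -25179/186728 + 1299179/2840120 = 10692607177/33145620460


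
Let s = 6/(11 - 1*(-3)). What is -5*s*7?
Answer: -15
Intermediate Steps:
s = 3/7 (s = 6/(11 + 3) = 6/14 = 6*(1/14) = 3/7 ≈ 0.42857)
-5*s*7 = -5*3/7*7 = -15/7*7 = -15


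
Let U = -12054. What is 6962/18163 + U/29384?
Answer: -7182697/266850796 ≈ -0.026917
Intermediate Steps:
6962/18163 + U/29384 = 6962/18163 - 12054/29384 = 6962*(1/18163) - 12054*1/29384 = 6962/18163 - 6027/14692 = -7182697/266850796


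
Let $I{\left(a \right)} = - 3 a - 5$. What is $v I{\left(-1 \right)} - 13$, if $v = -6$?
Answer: $-1$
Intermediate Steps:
$I{\left(a \right)} = -5 - 3 a$
$v I{\left(-1 \right)} - 13 = - 6 \left(-5 - -3\right) - 13 = - 6 \left(-5 + 3\right) - 13 = \left(-6\right) \left(-2\right) - 13 = 12 - 13 = -1$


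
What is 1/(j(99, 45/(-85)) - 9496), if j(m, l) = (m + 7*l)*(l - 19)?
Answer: -289/3282184 ≈ -8.8051e-5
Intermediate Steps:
j(m, l) = (-19 + l)*(m + 7*l) (j(m, l) = (m + 7*l)*(-19 + l) = (-19 + l)*(m + 7*l))
1/(j(99, 45/(-85)) - 9496) = 1/((-5985/(-85) - 19*99 + 7*(45/(-85))**2 + (45/(-85))*99) - 9496) = 1/((-5985*(-1)/85 - 1881 + 7*(45*(-1/85))**2 + (45*(-1/85))*99) - 9496) = 1/((-133*(-9/17) - 1881 + 7*(-9/17)**2 - 9/17*99) - 9496) = 1/((1197/17 - 1881 + 7*(81/289) - 891/17) - 9496) = 1/((1197/17 - 1881 + 567/289 - 891/17) - 9496) = 1/(-537840/289 - 9496) = 1/(-3282184/289) = -289/3282184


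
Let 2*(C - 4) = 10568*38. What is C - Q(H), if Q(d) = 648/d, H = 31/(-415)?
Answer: 6493596/31 ≈ 2.0947e+5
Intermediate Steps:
H = -31/415 (H = 31*(-1/415) = -31/415 ≈ -0.074699)
C = 200796 (C = 4 + (10568*38)/2 = 4 + (½)*401584 = 4 + 200792 = 200796)
C - Q(H) = 200796 - 648/(-31/415) = 200796 - 648*(-415)/31 = 200796 - 1*(-268920/31) = 200796 + 268920/31 = 6493596/31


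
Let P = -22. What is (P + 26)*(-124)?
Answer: -496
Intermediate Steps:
(P + 26)*(-124) = (-22 + 26)*(-124) = 4*(-124) = -496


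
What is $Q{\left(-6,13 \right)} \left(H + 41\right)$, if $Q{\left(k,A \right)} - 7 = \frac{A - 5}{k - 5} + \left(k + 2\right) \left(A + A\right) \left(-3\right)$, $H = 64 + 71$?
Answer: $56016$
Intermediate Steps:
$H = 135$
$Q{\left(k,A \right)} = 7 + \frac{-5 + A}{-5 + k} - 6 A \left(2 + k\right)$ ($Q{\left(k,A \right)} = 7 + \left(\frac{A - 5}{k - 5} + \left(k + 2\right) \left(A + A\right) \left(-3\right)\right) = 7 + \left(\frac{-5 + A}{-5 + k} + \left(2 + k\right) 2 A \left(-3\right)\right) = 7 + \left(\frac{-5 + A}{-5 + k} + 2 A \left(2 + k\right) \left(-3\right)\right) = 7 - \left(- \frac{-5 + A}{-5 + k} + 6 A \left(2 + k\right)\right) = 7 + \frac{-5 + A}{-5 + k} - 6 A \left(2 + k\right)$)
$Q{\left(-6,13 \right)} \left(H + 41\right) = \frac{-40 + 7 \left(-6\right) + 61 \cdot 13 - 78 \left(-6\right)^{2} + 18 \cdot 13 \left(-6\right)}{-5 - 6} \left(135 + 41\right) = \frac{-40 - 42 + 793 - 78 \cdot 36 - 1404}{-11} \cdot 176 = - \frac{-40 - 42 + 793 - 2808 - 1404}{11} \cdot 176 = \left(- \frac{1}{11}\right) \left(-3501\right) 176 = \frac{3501}{11} \cdot 176 = 56016$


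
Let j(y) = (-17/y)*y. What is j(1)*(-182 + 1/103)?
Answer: 318665/103 ≈ 3093.8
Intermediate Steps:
j(y) = -17
j(1)*(-182 + 1/103) = -17*(-182 + 1/103) = -17*(-18745/103) = 318665/103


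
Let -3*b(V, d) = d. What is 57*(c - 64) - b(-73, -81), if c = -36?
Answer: -5727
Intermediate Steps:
b(V, d) = -d/3
57*(c - 64) - b(-73, -81) = 57*(-36 - 64) - (-1)*(-81)/3 = 57*(-100) - 1*27 = -5700 - 27 = -5727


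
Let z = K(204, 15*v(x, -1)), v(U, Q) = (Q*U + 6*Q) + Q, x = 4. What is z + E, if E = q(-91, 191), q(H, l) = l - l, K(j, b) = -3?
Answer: -3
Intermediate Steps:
v(U, Q) = 7*Q + Q*U (v(U, Q) = (6*Q + Q*U) + Q = 7*Q + Q*U)
z = -3
q(H, l) = 0
E = 0
z + E = -3 + 0 = -3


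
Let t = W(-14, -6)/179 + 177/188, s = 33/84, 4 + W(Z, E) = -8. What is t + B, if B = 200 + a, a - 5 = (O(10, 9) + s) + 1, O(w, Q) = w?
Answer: 12795089/58891 ≈ 217.27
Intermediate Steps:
W(Z, E) = -12 (W(Z, E) = -4 - 8 = -12)
s = 11/28 (s = 33*(1/84) = 11/28 ≈ 0.39286)
a = 459/28 (a = 5 + ((10 + 11/28) + 1) = 5 + (291/28 + 1) = 5 + 319/28 = 459/28 ≈ 16.393)
B = 6059/28 (B = 200 + 459/28 = 6059/28 ≈ 216.39)
t = 29427/33652 (t = -12/179 + 177/188 = 29427/33652 ≈ 0.87445)
t + B = 29427/33652 + 6059/28 = 12795089/58891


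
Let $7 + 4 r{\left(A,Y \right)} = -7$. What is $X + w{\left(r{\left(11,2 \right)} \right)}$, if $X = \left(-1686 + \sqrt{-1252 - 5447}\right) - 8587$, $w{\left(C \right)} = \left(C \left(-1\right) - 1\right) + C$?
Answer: $-10274 + i \sqrt{6699} \approx -10274.0 + 81.847 i$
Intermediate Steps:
$r{\left(A,Y \right)} = - \frac{7}{2}$ ($r{\left(A,Y \right)} = - \frac{7}{4} + \frac{1}{4} \left(-7\right) = - \frac{7}{4} - \frac{7}{4} = - \frac{7}{2}$)
$w{\left(C \right)} = -1$ ($w{\left(C \right)} = \left(- C - 1\right) + C = \left(-1 - C\right) + C = -1$)
$X = -10273 + i \sqrt{6699}$ ($X = \left(-1686 + \sqrt{-6699}\right) - 8587 = \left(-1686 + i \sqrt{6699}\right) - 8587 = -10273 + i \sqrt{6699} \approx -10273.0 + 81.847 i$)
$X + w{\left(r{\left(11,2 \right)} \right)} = \left(-10273 + i \sqrt{6699}\right) - 1 = -10274 + i \sqrt{6699}$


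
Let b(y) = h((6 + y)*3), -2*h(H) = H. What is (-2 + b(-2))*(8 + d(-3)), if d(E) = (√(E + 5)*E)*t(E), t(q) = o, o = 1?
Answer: -64 + 24*√2 ≈ -30.059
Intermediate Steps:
h(H) = -H/2
b(y) = -9 - 3*y/2 (b(y) = -(6 + y)*3/2 = -(18 + 3*y)/2 = -9 - 3*y/2)
t(q) = 1
d(E) = E*√(5 + E) (d(E) = (√(E + 5)*E)*1 = (√(5 + E)*E)*1 = (E*√(5 + E))*1 = E*√(5 + E))
(-2 + b(-2))*(8 + d(-3)) = (-2 + (-9 - 3/2*(-2)))*(8 - 3*√(5 - 3)) = (-2 + (-9 + 3))*(8 - 3*√2) = (-2 - 6)*(8 - 3*√2) = -8*(8 - 3*√2) = -64 + 24*√2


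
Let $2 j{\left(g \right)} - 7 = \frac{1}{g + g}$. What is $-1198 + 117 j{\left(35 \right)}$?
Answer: $- \frac{110273}{140} \approx -787.66$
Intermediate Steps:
$j{\left(g \right)} = \frac{7}{2} + \frac{1}{4 g}$ ($j{\left(g \right)} = \frac{7}{2} + \frac{1}{2 \left(g + g\right)} = \frac{7}{2} + \frac{1}{2 \cdot 2 g} = \frac{7}{2} + \frac{\frac{1}{2} \frac{1}{g}}{2} = \frac{7}{2} + \frac{1}{4 g}$)
$-1198 + 117 j{\left(35 \right)} = -1198 + 117 \frac{1 + 14 \cdot 35}{4 \cdot 35} = -1198 + 117 \cdot \frac{1}{4} \cdot \frac{1}{35} \left(1 + 490\right) = -1198 + 117 \cdot \frac{1}{4} \cdot \frac{1}{35} \cdot 491 = -1198 + 117 \cdot \frac{491}{140} = -1198 + \frac{57447}{140} = - \frac{110273}{140}$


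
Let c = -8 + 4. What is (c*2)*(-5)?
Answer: 40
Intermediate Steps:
c = -4
(c*2)*(-5) = -4*2*(-5) = -8*(-5) = 40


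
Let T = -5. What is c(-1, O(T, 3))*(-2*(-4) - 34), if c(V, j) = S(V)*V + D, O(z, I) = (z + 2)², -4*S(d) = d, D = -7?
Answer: 377/2 ≈ 188.50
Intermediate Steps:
S(d) = -d/4
O(z, I) = (2 + z)²
c(V, j) = -7 - V²/4 (c(V, j) = (-V/4)*V - 7 = -V²/4 - 7 = -7 - V²/4)
c(-1, O(T, 3))*(-2*(-4) - 34) = (-7 - ¼*(-1)²)*(-2*(-4) - 34) = (-7 - ¼*1)*(8 - 34) = (-7 - ¼)*(-26) = -29/4*(-26) = 377/2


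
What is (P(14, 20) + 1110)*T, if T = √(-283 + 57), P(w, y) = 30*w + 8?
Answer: 1538*I*√226 ≈ 23121.0*I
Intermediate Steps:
P(w, y) = 8 + 30*w
T = I*√226 (T = √(-226) = I*√226 ≈ 15.033*I)
(P(14, 20) + 1110)*T = ((8 + 30*14) + 1110)*(I*√226) = ((8 + 420) + 1110)*(I*√226) = (428 + 1110)*(I*√226) = 1538*(I*√226) = 1538*I*√226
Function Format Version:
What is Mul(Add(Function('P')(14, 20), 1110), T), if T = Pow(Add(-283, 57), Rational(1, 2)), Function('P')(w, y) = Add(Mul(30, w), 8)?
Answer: Mul(1538, I, Pow(226, Rational(1, 2))) ≈ Mul(23121., I)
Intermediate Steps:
Function('P')(w, y) = Add(8, Mul(30, w))
T = Mul(I, Pow(226, Rational(1, 2))) (T = Pow(-226, Rational(1, 2)) = Mul(I, Pow(226, Rational(1, 2))) ≈ Mul(15.033, I))
Mul(Add(Function('P')(14, 20), 1110), T) = Mul(Add(Add(8, Mul(30, 14)), 1110), Mul(I, Pow(226, Rational(1, 2)))) = Mul(Add(Add(8, 420), 1110), Mul(I, Pow(226, Rational(1, 2)))) = Mul(Add(428, 1110), Mul(I, Pow(226, Rational(1, 2)))) = Mul(1538, Mul(I, Pow(226, Rational(1, 2)))) = Mul(1538, I, Pow(226, Rational(1, 2)))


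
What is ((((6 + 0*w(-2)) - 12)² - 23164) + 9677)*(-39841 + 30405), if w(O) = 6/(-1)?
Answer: 126923636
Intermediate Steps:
w(O) = -6 (w(O) = 6*(-1) = -6)
((((6 + 0*w(-2)) - 12)² - 23164) + 9677)*(-39841 + 30405) = ((((6 + 0*(-6)) - 12)² - 23164) + 9677)*(-39841 + 30405) = ((((6 + 0) - 12)² - 23164) + 9677)*(-9436) = (((6 - 12)² - 23164) + 9677)*(-9436) = (((-6)² - 23164) + 9677)*(-9436) = ((36 - 23164) + 9677)*(-9436) = (-23128 + 9677)*(-9436) = -13451*(-9436) = 126923636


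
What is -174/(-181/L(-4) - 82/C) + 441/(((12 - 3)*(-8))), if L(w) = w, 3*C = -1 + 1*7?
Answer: -6401/136 ≈ -47.066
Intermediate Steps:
C = 2 (C = (-1 + 1*7)/3 = (-1 + 7)/3 = (1/3)*6 = 2)
-174/(-181/L(-4) - 82/C) + 441/(((12 - 3)*(-8))) = -174/(-181/(-4) - 82/2) + 441/(((12 - 3)*(-8))) = -174/(-181*(-1/4) - 82*1/2) + 441/((9*(-8))) = -174/(181/4 - 41) + 441/(-72) = -174/17/4 + 441*(-1/72) = -174*4/17 - 49/8 = -696/17 - 49/8 = -6401/136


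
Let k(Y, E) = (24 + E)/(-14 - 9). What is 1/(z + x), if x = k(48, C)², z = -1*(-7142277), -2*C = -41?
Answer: 2116/15113066053 ≈ 1.4001e-7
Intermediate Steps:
C = 41/2 (C = -½*(-41) = 41/2 ≈ 20.500)
k(Y, E) = -24/23 - E/23 (k(Y, E) = (24 + E)/(-23) = (24 + E)*(-1/23) = -24/23 - E/23)
z = 7142277
x = 7921/2116 (x = (-24/23 - 1/23*41/2)² = (-24/23 - 41/46)² = (-89/46)² = 7921/2116 ≈ 3.7434)
1/(z + x) = 1/(7142277 + 7921/2116) = 1/(15113066053/2116) = 2116/15113066053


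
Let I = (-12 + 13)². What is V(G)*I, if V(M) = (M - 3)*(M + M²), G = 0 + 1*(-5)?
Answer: -160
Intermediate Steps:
I = 1 (I = 1² = 1)
G = -5 (G = 0 - 5 = -5)
V(M) = (-3 + M)*(M + M²)
V(G)*I = -5*(-3 + (-5)² - 2*(-5))*1 = -5*(-3 + 25 + 10)*1 = -5*32*1 = -160*1 = -160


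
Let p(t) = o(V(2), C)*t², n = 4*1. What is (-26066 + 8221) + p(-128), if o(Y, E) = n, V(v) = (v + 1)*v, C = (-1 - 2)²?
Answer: 47691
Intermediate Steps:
C = 9 (C = (-3)² = 9)
V(v) = v*(1 + v) (V(v) = (1 + v)*v = v*(1 + v))
n = 4
o(Y, E) = 4
p(t) = 4*t²
(-26066 + 8221) + p(-128) = (-26066 + 8221) + 4*(-128)² = -17845 + 4*16384 = -17845 + 65536 = 47691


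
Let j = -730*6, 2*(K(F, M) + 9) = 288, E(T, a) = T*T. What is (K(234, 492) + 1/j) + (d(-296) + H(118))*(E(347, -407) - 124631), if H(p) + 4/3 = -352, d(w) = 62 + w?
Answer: 10861770739/4380 ≈ 2.4799e+6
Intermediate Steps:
E(T, a) = T²
K(F, M) = 135 (K(F, M) = -9 + (½)*288 = -9 + 144 = 135)
H(p) = -1060/3 (H(p) = -4/3 - 352 = -1060/3)
j = -4380
(K(234, 492) + 1/j) + (d(-296) + H(118))*(E(347, -407) - 124631) = (135 + 1/(-4380)) + ((62 - 296) - 1060/3)*(347² - 124631) = (135 - 1/4380) + (-234 - 1060/3)*(120409 - 124631) = 591299/4380 - 1762/3*(-4222) = 591299/4380 + 7439164/3 = 10861770739/4380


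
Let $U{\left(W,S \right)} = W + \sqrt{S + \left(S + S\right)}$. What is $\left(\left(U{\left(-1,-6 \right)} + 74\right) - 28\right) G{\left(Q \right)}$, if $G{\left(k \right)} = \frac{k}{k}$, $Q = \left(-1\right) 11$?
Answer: $45 + 3 i \sqrt{2} \approx 45.0 + 4.2426 i$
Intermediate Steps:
$U{\left(W,S \right)} = W + \sqrt{3} \sqrt{S}$ ($U{\left(W,S \right)} = W + \sqrt{S + 2 S} = W + \sqrt{3 S} = W + \sqrt{3} \sqrt{S}$)
$Q = -11$
$G{\left(k \right)} = 1$
$\left(\left(U{\left(-1,-6 \right)} + 74\right) - 28\right) G{\left(Q \right)} = \left(\left(\left(-1 + \sqrt{3} \sqrt{-6}\right) + 74\right) - 28\right) 1 = \left(\left(\left(-1 + \sqrt{3} i \sqrt{6}\right) + 74\right) - 28\right) 1 = \left(\left(\left(-1 + 3 i \sqrt{2}\right) + 74\right) - 28\right) 1 = \left(\left(73 + 3 i \sqrt{2}\right) - 28\right) 1 = \left(45 + 3 i \sqrt{2}\right) 1 = 45 + 3 i \sqrt{2}$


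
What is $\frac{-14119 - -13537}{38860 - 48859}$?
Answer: $\frac{194}{3333} \approx 0.058206$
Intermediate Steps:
$\frac{-14119 - -13537}{38860 - 48859} = \frac{-14119 + \left(-612 + 14149\right)}{-9999} = \left(-14119 + 13537\right) \left(- \frac{1}{9999}\right) = \left(-582\right) \left(- \frac{1}{9999}\right) = \frac{194}{3333}$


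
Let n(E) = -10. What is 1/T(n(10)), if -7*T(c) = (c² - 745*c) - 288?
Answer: -7/7262 ≈ -0.00096392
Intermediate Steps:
T(c) = 288/7 - c²/7 + 745*c/7 (T(c) = -((c² - 745*c) - 288)/7 = -(-288 + c² - 745*c)/7 = 288/7 - c²/7 + 745*c/7)
1/T(n(10)) = 1/(288/7 - ⅐*(-10)² + (745/7)*(-10)) = 1/(288/7 - ⅐*100 - 7450/7) = 1/(288/7 - 100/7 - 7450/7) = 1/(-7262/7) = -7/7262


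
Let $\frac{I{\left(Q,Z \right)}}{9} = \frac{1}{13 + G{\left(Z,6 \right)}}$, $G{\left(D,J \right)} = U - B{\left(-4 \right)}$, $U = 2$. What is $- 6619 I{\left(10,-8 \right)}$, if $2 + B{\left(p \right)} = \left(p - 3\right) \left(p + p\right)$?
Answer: $\frac{19857}{13} \approx 1527.5$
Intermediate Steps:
$B{\left(p \right)} = -2 + 2 p \left(-3 + p\right)$ ($B{\left(p \right)} = -2 + \left(p - 3\right) \left(p + p\right) = -2 + \left(-3 + p\right) 2 p = -2 + 2 p \left(-3 + p\right)$)
$G{\left(D,J \right)} = -52$ ($G{\left(D,J \right)} = 2 - \left(-2 - -24 + 2 \left(-4\right)^{2}\right) = 2 - \left(-2 + 24 + 2 \cdot 16\right) = 2 - \left(-2 + 24 + 32\right) = 2 - 54 = -52$)
$I{\left(Q,Z \right)} = - \frac{3}{13}$ ($I{\left(Q,Z \right)} = \frac{9}{13 - 52} = \frac{9}{-39} = 9 \left(- \frac{1}{39}\right) = - \frac{3}{13}$)
$- 6619 I{\left(10,-8 \right)} = \left(-6619\right) \left(- \frac{3}{13}\right) = \frac{19857}{13}$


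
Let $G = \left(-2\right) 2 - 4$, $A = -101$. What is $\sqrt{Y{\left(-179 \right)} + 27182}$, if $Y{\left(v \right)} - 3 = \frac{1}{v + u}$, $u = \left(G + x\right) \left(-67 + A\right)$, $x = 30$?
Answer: $\frac{11 \sqrt{134942070}}{775} \approx 164.88$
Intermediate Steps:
$G = -8$ ($G = -4 - 4 = -8$)
$u = -3696$ ($u = \left(-8 + 30\right) \left(-67 - 101\right) = 22 \left(-168\right) = -3696$)
$Y{\left(v \right)} = 3 + \frac{1}{-3696 + v}$ ($Y{\left(v \right)} = 3 + \frac{1}{v - 3696} = 3 + \frac{1}{-3696 + v}$)
$\sqrt{Y{\left(-179 \right)} + 27182} = \sqrt{\frac{-11087 + 3 \left(-179\right)}{-3696 - 179} + 27182} = \sqrt{\frac{-11087 - 537}{-3875} + 27182} = \sqrt{\left(- \frac{1}{3875}\right) \left(-11624\right) + 27182} = \sqrt{\frac{11624}{3875} + 27182} = \sqrt{\frac{105341874}{3875}} = \frac{11 \sqrt{134942070}}{775}$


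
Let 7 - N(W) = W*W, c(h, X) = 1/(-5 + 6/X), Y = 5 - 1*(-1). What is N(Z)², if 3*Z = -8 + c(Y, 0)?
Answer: 1/81 ≈ 0.012346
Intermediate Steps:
Y = 6 (Y = 5 + 1 = 6)
Z = -8/3 (Z = (-8 - 1*0/(-6 + 5*0))/3 = (-8 - 1*0/(-6 + 0))/3 = (-8 - 1*0/(-6))/3 = (-8 - 1*0*(-⅙))/3 = (-8 + 0)/3 = (⅓)*(-8) = -8/3 ≈ -2.6667)
N(W) = 7 - W² (N(W) = 7 - W*W = 7 - W²)
N(Z)² = (7 - (-8/3)²)² = (7 - 1*64/9)² = (7 - 64/9)² = (-⅑)² = 1/81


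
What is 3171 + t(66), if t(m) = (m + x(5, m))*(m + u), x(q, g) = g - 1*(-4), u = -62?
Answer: 3715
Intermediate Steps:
x(q, g) = 4 + g (x(q, g) = g + 4 = 4 + g)
t(m) = (-62 + m)*(4 + 2*m) (t(m) = (m + (4 + m))*(m - 62) = (4 + 2*m)*(-62 + m) = (-62 + m)*(4 + 2*m))
3171 + t(66) = 3171 + (-248 - 120*66 + 2*66²) = 3171 + (-248 - 7920 + 2*4356) = 3171 + (-248 - 7920 + 8712) = 3171 + 544 = 3715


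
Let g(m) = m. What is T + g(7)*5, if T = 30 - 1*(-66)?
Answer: 131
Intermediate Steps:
T = 96 (T = 30 + 66 = 96)
T + g(7)*5 = 96 + 7*5 = 96 + 35 = 131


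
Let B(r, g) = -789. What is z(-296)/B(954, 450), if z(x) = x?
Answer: 296/789 ≈ 0.37516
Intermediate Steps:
z(-296)/B(954, 450) = -296/(-789) = -296*(-1/789) = 296/789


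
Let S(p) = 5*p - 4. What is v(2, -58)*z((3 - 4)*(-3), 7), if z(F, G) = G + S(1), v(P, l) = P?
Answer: 16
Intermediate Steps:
S(p) = -4 + 5*p
z(F, G) = 1 + G (z(F, G) = G + (-4 + 5*1) = G + (-4 + 5) = G + 1 = 1 + G)
v(2, -58)*z((3 - 4)*(-3), 7) = 2*(1 + 7) = 2*8 = 16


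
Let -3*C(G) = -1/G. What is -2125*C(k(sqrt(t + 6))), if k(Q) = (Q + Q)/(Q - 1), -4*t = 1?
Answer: -2125/6 + 2125*sqrt(23)/69 ≈ -206.47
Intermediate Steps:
t = -1/4 (t = -1/4*1 = -1/4 ≈ -0.25000)
k(Q) = 2*Q/(-1 + Q) (k(Q) = (2*Q)/(-1 + Q) = 2*Q/(-1 + Q))
C(G) = 1/(3*G) (C(G) = -(-1)/(3*G) = 1/(3*G))
-2125*C(k(sqrt(t + 6))) = -2125/(3*(2*sqrt(-1/4 + 6)/(-1 + sqrt(-1/4 + 6)))) = -2125/(3*(2*sqrt(23/4)/(-1 + sqrt(23/4)))) = -2125/(3*(2*(sqrt(23)/2)/(-1 + sqrt(23)/2))) = -2125/(3*(sqrt(23)/(-1 + sqrt(23)/2))) = -2125*sqrt(23)*(-1 + sqrt(23)/2)/23/3 = -2125*sqrt(23)*(-1 + sqrt(23)/2)/69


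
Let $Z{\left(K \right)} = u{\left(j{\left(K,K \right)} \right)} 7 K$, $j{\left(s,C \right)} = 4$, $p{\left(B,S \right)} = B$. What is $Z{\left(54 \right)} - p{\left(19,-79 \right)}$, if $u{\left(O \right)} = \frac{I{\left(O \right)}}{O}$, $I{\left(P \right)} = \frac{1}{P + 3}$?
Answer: $- \frac{11}{2} \approx -5.5$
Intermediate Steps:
$I{\left(P \right)} = \frac{1}{3 + P}$
$u{\left(O \right)} = \frac{1}{O \left(3 + O\right)}$ ($u{\left(O \right)} = \frac{1}{\left(3 + O\right) O} = \frac{1}{O \left(3 + O\right)}$)
$Z{\left(K \right)} = \frac{K}{4}$ ($Z{\left(K \right)} = \frac{1}{4 \left(3 + 4\right)} 7 K = \frac{1}{4 \cdot 7} \cdot 7 K = \frac{1}{4} \cdot \frac{1}{7} \cdot 7 K = \frac{1}{28} \cdot 7 K = \frac{K}{4}$)
$Z{\left(54 \right)} - p{\left(19,-79 \right)} = \frac{1}{4} \cdot 54 - 19 = \frac{27}{2} - 19 = - \frac{11}{2}$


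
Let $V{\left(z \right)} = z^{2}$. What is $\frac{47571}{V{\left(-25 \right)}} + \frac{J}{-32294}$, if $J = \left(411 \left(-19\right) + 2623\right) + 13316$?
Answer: $\frac{765588312}{10091875} \approx 75.862$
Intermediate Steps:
$J = 8130$ ($J = \left(-7809 + 2623\right) + 13316 = -5186 + 13316 = 8130$)
$\frac{47571}{V{\left(-25 \right)}} + \frac{J}{-32294} = \frac{47571}{\left(-25\right)^{2}} + \frac{8130}{-32294} = \frac{47571}{625} + 8130 \left(- \frac{1}{32294}\right) = 47571 \cdot \frac{1}{625} - \frac{4065}{16147} = \frac{47571}{625} - \frac{4065}{16147} = \frac{765588312}{10091875}$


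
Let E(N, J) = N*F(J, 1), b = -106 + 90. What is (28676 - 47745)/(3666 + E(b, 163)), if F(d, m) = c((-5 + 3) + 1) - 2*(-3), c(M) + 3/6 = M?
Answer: -19069/3594 ≈ -5.3058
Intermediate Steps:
c(M) = -1/2 + M
F(d, m) = 9/2 (F(d, m) = (-1/2 + ((-5 + 3) + 1)) - 2*(-3) = (-1/2 + (-2 + 1)) + 6 = (-1/2 - 1) + 6 = -3/2 + 6 = 9/2)
b = -16
E(N, J) = 9*N/2 (E(N, J) = N*(9/2) = 9*N/2)
(28676 - 47745)/(3666 + E(b, 163)) = (28676 - 47745)/(3666 + (9/2)*(-16)) = -19069/(3666 - 72) = -19069/3594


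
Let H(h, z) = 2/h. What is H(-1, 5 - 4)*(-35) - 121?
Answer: -51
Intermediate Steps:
H(-1, 5 - 4)*(-35) - 121 = (2/(-1))*(-35) - 121 = (2*(-1))*(-35) - 121 = -2*(-35) - 121 = 70 - 121 = -51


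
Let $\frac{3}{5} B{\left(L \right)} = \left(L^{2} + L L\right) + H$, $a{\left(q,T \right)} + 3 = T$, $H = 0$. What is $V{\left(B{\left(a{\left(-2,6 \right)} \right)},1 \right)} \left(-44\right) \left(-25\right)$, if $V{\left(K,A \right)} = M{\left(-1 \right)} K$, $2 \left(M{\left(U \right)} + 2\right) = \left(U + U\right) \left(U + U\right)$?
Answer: $0$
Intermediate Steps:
$M{\left(U \right)} = -2 + 2 U^{2}$ ($M{\left(U \right)} = -2 + \frac{\left(U + U\right) \left(U + U\right)}{2} = -2 + \frac{2 U 2 U}{2} = -2 + \frac{4 U^{2}}{2} = -2 + 2 U^{2}$)
$a{\left(q,T \right)} = -3 + T$
$B{\left(L \right)} = \frac{10 L^{2}}{3}$ ($B{\left(L \right)} = \frac{5 \left(\left(L^{2} + L L\right) + 0\right)}{3} = \frac{5 \left(\left(L^{2} + L^{2}\right) + 0\right)}{3} = \frac{5 \left(2 L^{2} + 0\right)}{3} = \frac{5 \cdot 2 L^{2}}{3} = \frac{10 L^{2}}{3}$)
$V{\left(K,A \right)} = 0$ ($V{\left(K,A \right)} = \left(-2 + 2 \left(-1\right)^{2}\right) K = \left(-2 + 2 \cdot 1\right) K = \left(-2 + 2\right) K = 0 K = 0$)
$V{\left(B{\left(a{\left(-2,6 \right)} \right)},1 \right)} \left(-44\right) \left(-25\right) = 0 \left(-44\right) \left(-25\right) = 0 \left(-25\right) = 0$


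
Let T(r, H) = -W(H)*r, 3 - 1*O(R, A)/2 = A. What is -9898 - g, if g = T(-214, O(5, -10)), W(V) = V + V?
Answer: -21026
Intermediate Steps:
O(R, A) = 6 - 2*A
W(V) = 2*V
T(r, H) = -2*H*r
g = 11128 (g = -2*(6 - 2*(-10))*(-214) = -2*(6 + 20)*(-214) = -2*26*(-214) = 11128)
-9898 - g = -9898 - 1*11128 = -9898 - 11128 = -21026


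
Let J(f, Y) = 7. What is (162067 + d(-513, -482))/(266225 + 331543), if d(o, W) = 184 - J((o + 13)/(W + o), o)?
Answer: 40561/149442 ≈ 0.27142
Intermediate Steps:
d(o, W) = 177 (d(o, W) = 184 - 1*7 = 184 - 7 = 177)
(162067 + d(-513, -482))/(266225 + 331543) = (162067 + 177)/(266225 + 331543) = 162244/597768 = 162244*(1/597768) = 40561/149442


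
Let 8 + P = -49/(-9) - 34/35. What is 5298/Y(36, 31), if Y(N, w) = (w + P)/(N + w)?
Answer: 55907145/4327 ≈ 12921.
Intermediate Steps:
P = -1111/315 (P = -8 + (-49/(-9) - 34/35) = -8 + (-49*(-1/9) - 34*1/35) = -8 + (49/9 - 34/35) = -8 + 1409/315 = -1111/315 ≈ -3.5270)
Y(N, w) = (-1111/315 + w)/(N + w) (Y(N, w) = (w - 1111/315)/(N + w) = (-1111/315 + w)/(N + w))
5298/Y(36, 31) = 5298/(((-1111/315 + 31)/(36 + 31))) = 5298/(((8654/315)/67)) = 5298/(((1/67)*(8654/315))) = 5298/(8654/21105) = 5298*(21105/8654) = 55907145/4327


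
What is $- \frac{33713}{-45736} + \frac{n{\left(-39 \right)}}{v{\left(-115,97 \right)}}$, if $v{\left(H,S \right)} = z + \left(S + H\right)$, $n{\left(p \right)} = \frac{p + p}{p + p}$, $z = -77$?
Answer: $\frac{3156999}{4344920} \approx 0.72659$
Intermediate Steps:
$n{\left(p \right)} = 1$ ($n{\left(p \right)} = \frac{2 p}{2 p} = 2 p \frac{1}{2 p} = 1$)
$v{\left(H,S \right)} = -77 + H + S$ ($v{\left(H,S \right)} = -77 + \left(S + H\right) = -77 + \left(H + S\right) = -77 + H + S$)
$- \frac{33713}{-45736} + \frac{n{\left(-39 \right)}}{v{\left(-115,97 \right)}} = - \frac{33713}{-45736} + 1 \frac{1}{-77 - 115 + 97} = \left(-33713\right) \left(- \frac{1}{45736}\right) + 1 \frac{1}{-95} = \frac{33713}{45736} + 1 \left(- \frac{1}{95}\right) = \frac{33713}{45736} - \frac{1}{95} = \frac{3156999}{4344920}$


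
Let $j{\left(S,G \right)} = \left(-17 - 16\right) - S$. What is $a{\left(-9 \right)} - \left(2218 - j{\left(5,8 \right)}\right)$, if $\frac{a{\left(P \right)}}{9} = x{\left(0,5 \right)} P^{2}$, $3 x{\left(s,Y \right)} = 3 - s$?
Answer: $-1527$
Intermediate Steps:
$x{\left(s,Y \right)} = 1 - \frac{s}{3}$ ($x{\left(s,Y \right)} = \frac{3 - s}{3} = 1 - \frac{s}{3}$)
$j{\left(S,G \right)} = -33 - S$
$a{\left(P \right)} = 9 P^{2}$ ($a{\left(P \right)} = 9 \left(1 - 0\right) P^{2} = 9 \left(1 + 0\right) P^{2} = 9 \cdot 1 P^{2} = 9 P^{2}$)
$a{\left(-9 \right)} - \left(2218 - j{\left(5,8 \right)}\right) = 9 \left(-9\right)^{2} - \left(2218 - \left(-33 - 5\right)\right) = 9 \cdot 81 - \left(2218 - \left(-33 - 5\right)\right) = 729 - \left(2218 - -38\right) = 729 - \left(2218 + 38\right) = 729 - 2256 = -1527$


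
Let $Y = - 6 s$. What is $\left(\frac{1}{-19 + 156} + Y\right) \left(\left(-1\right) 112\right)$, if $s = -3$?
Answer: $- \frac{276304}{137} \approx -2016.8$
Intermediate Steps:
$Y = 18$ ($Y = \left(-6\right) \left(-3\right) = 18$)
$\left(\frac{1}{-19 + 156} + Y\right) \left(\left(-1\right) 112\right) = \left(\frac{1}{-19 + 156} + 18\right) \left(\left(-1\right) 112\right) = \left(\frac{1}{137} + 18\right) \left(-112\right) = \frac{2467}{137} \left(-112\right) = - \frac{276304}{137}$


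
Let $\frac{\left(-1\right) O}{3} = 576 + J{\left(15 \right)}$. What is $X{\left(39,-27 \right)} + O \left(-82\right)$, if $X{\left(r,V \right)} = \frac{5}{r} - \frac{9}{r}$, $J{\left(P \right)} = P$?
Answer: $\frac{5670050}{39} \approx 1.4539 \cdot 10^{5}$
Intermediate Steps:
$X{\left(r,V \right)} = - \frac{4}{r}$
$O = -1773$ ($O = - 3 \left(576 + 15\right) = \left(-3\right) 591 = -1773$)
$X{\left(39,-27 \right)} + O \left(-82\right) = - \frac{4}{39} - -145386 = \left(-4\right) \frac{1}{39} + 145386 = - \frac{4}{39} + 145386 = \frac{5670050}{39}$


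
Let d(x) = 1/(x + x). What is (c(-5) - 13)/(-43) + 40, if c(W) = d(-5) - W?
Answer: 17281/430 ≈ 40.188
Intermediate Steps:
d(x) = 1/(2*x)
c(W) = -⅒ - W (c(W) = (½)/(-5) - W = (½)*(-⅕) - W = -⅒ - W)
(c(-5) - 13)/(-43) + 40 = ((-⅒ - 1*(-5)) - 13)/(-43) + 40 = -((-⅒ + 5) - 13)/43 + 40 = -(49/10 - 13)/43 + 40 = -1/43*(-81/10) + 40 = 81/430 + 40 = 17281/430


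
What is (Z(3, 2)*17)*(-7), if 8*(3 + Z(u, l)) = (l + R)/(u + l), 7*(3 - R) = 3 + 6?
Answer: 6919/20 ≈ 345.95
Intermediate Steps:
R = 12/7 (R = 3 - (3 + 6)/7 = 3 - ⅐*9 = 3 - 9/7 = 12/7 ≈ 1.7143)
Z(u, l) = -3 + (12/7 + l)/(8*(l + u)) (Z(u, l) = -3 + ((l + 12/7)/(u + l))/8 = -3 + ((12/7 + l)/(l + u))/8 = -3 + (12/7 + l)/(8*(l + u)))
(Z(3, 2)*17)*(-7) = (((12 - 168*3 - 161*2)/(56*(2 + 3)))*17)*(-7) = (((1/56)*(12 - 504 - 322)/5)*17)*(-7) = (((1/56)*(⅕)*(-814))*17)*(-7) = -407/140*17*(-7) = -6919/140*(-7) = 6919/20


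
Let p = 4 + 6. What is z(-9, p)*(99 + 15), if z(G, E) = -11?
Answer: -1254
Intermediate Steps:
p = 10
z(-9, p)*(99 + 15) = -11*(99 + 15) = -11*114 = -1254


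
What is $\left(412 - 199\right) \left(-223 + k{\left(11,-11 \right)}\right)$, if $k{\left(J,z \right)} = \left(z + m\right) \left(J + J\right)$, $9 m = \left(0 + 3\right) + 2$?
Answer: $- \frac{289325}{3} \approx -96442.0$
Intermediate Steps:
$m = \frac{5}{9}$ ($m = \frac{\left(0 + 3\right) + 2}{9} = \frac{3 + 2}{9} = \frac{1}{9} \cdot 5 = \frac{5}{9} \approx 0.55556$)
$k{\left(J,z \right)} = 2 J \left(\frac{5}{9} + z\right)$ ($k{\left(J,z \right)} = \left(z + \frac{5}{9}\right) \left(J + J\right) = \left(\frac{5}{9} + z\right) 2 J = 2 J \left(\frac{5}{9} + z\right)$)
$\left(412 - 199\right) \left(-223 + k{\left(11,-11 \right)}\right) = \left(412 - 199\right) \left(-223 + \frac{2}{9} \cdot 11 \left(5 + 9 \left(-11\right)\right)\right) = 213 \left(-223 + \frac{2}{9} \cdot 11 \left(5 - 99\right)\right) = 213 \left(-223 + \frac{2}{9} \cdot 11 \left(-94\right)\right) = 213 \left(-223 - \frac{2068}{9}\right) = 213 \left(- \frac{4075}{9}\right) = - \frac{289325}{3}$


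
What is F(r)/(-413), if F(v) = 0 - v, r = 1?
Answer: 1/413 ≈ 0.0024213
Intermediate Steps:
F(v) = -v
F(r)/(-413) = (-1*1)/(-413) = -1/413*(-1) = 1/413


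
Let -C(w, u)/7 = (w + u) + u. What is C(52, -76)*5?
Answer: 3500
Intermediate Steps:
C(w, u) = -14*u - 7*w (C(w, u) = -7*((w + u) + u) = -7*((u + w) + u) = -7*(w + 2*u) = -14*u - 7*w)
C(52, -76)*5 = (-14*(-76) - 7*52)*5 = (1064 - 364)*5 = 700*5 = 3500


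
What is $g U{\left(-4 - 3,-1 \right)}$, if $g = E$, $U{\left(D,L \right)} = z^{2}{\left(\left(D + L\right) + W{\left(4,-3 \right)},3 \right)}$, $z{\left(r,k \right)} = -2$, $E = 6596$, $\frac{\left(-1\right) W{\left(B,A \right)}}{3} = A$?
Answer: $26384$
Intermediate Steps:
$W{\left(B,A \right)} = - 3 A$
$U{\left(D,L \right)} = 4$ ($U{\left(D,L \right)} = \left(-2\right)^{2} = 4$)
$g = 6596$
$g U{\left(-4 - 3,-1 \right)} = 6596 \cdot 4 = 26384$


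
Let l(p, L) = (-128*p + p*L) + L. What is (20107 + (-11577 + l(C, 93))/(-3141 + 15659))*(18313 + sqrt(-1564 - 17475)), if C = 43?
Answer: 4609133720781/12518 + 251686437*I*sqrt(19039)/12518 ≈ 3.682e+8 + 2.7743e+6*I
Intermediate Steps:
l(p, L) = L - 128*p + L*p (l(p, L) = (-128*p + L*p) + L = L - 128*p + L*p)
(20107 + (-11577 + l(C, 93))/(-3141 + 15659))*(18313 + sqrt(-1564 - 17475)) = (20107 + (-11577 + (93 - 128*43 + 93*43))/(-3141 + 15659))*(18313 + sqrt(-1564 - 17475)) = (20107 + (-11577 + (93 - 5504 + 3999))/12518)*(18313 + sqrt(-19039)) = (20107 + (-11577 - 1412)*(1/12518))*(18313 + I*sqrt(19039)) = (20107 - 12989*1/12518)*(18313 + I*sqrt(19039)) = (20107 - 12989/12518)*(18313 + I*sqrt(19039)) = 251686437*(18313 + I*sqrt(19039))/12518 = 4609133720781/12518 + 251686437*I*sqrt(19039)/12518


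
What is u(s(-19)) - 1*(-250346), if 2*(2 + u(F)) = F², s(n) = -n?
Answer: 501049/2 ≈ 2.5052e+5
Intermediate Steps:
u(F) = -2 + F²/2
u(s(-19)) - 1*(-250346) = (-2 + (-1*(-19))²/2) - 1*(-250346) = (-2 + (½)*19²) + 250346 = (-2 + (½)*361) + 250346 = (-2 + 361/2) + 250346 = 357/2 + 250346 = 501049/2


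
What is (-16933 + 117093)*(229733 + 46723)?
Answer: 27689832960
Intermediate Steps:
(-16933 + 117093)*(229733 + 46723) = 100160*276456 = 27689832960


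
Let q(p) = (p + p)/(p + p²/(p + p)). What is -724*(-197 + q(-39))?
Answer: 424988/3 ≈ 1.4166e+5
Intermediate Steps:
q(p) = 4/3 (q(p) = (2*p)/(p + p²/((2*p))) = (2*p)/(p + (1/(2*p))*p²) = (2*p)/(p + p/2) = (2*p)/((3*p/2)) = (2*p)*(2/(3*p)) = 4/3)
-724*(-197 + q(-39)) = -724*(-197 + 4/3) = -724*(-587/3) = 424988/3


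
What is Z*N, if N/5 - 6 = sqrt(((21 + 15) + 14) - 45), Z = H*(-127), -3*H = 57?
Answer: 72390 + 12065*sqrt(5) ≈ 99368.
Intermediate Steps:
H = -19 (H = -1/3*57 = -19)
Z = 2413 (Z = -19*(-127) = 2413)
N = 30 + 5*sqrt(5) (N = 30 + 5*sqrt(((21 + 15) + 14) - 45) = 30 + 5*sqrt((36 + 14) - 45) = 30 + 5*sqrt(50 - 45) = 30 + 5*sqrt(5) ≈ 41.180)
Z*N = 2413*(30 + 5*sqrt(5)) = 72390 + 12065*sqrt(5)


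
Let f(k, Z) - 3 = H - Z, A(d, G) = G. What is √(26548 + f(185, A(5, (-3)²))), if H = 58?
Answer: 10*√266 ≈ 163.09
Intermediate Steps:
f(k, Z) = 61 - Z (f(k, Z) = 3 + (58 - Z) = 61 - Z)
√(26548 + f(185, A(5, (-3)²))) = √(26548 + (61 - 1*(-3)²)) = √(26548 + (61 - 1*9)) = √(26548 + (61 - 9)) = √(26548 + 52) = √26600 = 10*√266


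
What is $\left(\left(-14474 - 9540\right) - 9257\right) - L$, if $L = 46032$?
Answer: $-79303$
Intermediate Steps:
$\left(\left(-14474 - 9540\right) - 9257\right) - L = \left(\left(-14474 - 9540\right) - 9257\right) - 46032 = \left(-24014 - 9257\right) - 46032 = -33271 - 46032 = -79303$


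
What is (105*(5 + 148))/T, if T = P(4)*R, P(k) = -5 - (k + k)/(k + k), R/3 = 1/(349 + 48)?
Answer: -708645/2 ≈ -3.5432e+5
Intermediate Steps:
R = 3/397 (R = 3/(349 + 48) = 3/397 ≈ 0.0075567)
P(k) = -6 (P(k) = -5 - 2*k/(2*k) = -5 - 2*k*1/(2*k) = -5 - 1*1 = -5 - 1 = -6)
T = -18/397 (T = -6*3/397 = -18/397 ≈ -0.045340)
(105*(5 + 148))/T = (105*(5 + 148))/(-18/397) = (105*153)*(-397/18) = 16065*(-397/18) = -708645/2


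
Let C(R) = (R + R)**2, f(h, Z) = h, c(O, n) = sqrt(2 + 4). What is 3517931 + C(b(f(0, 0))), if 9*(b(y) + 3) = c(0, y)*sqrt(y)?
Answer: 3517967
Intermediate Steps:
c(O, n) = sqrt(6)
b(y) = -3 + sqrt(6)*sqrt(y)/9 (b(y) = -3 + (sqrt(6)*sqrt(y))/9 = -3 + sqrt(6)*sqrt(y)/9)
C(R) = 4*R**2 (C(R) = (2*R)**2 = 4*R**2)
3517931 + C(b(f(0, 0))) = 3517931 + 4*(-3 + sqrt(6)*sqrt(0)/9)**2 = 3517931 + 4*(-3 + (1/9)*sqrt(6)*0)**2 = 3517931 + 4*(-3 + 0)**2 = 3517931 + 4*(-3)**2 = 3517931 + 4*9 = 3517931 + 36 = 3517967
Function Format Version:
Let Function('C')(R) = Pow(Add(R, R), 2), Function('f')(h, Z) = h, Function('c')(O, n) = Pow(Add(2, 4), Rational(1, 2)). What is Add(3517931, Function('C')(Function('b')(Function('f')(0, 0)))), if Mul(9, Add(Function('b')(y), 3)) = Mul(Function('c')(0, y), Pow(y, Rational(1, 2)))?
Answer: 3517967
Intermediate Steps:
Function('c')(O, n) = Pow(6, Rational(1, 2))
Function('b')(y) = Add(-3, Mul(Rational(1, 9), Pow(6, Rational(1, 2)), Pow(y, Rational(1, 2)))) (Function('b')(y) = Add(-3, Mul(Rational(1, 9), Mul(Pow(6, Rational(1, 2)), Pow(y, Rational(1, 2))))) = Add(-3, Mul(Rational(1, 9), Pow(6, Rational(1, 2)), Pow(y, Rational(1, 2)))))
Function('C')(R) = Mul(4, Pow(R, 2)) (Function('C')(R) = Pow(Mul(2, R), 2) = Mul(4, Pow(R, 2)))
Add(3517931, Function('C')(Function('b')(Function('f')(0, 0)))) = Add(3517931, Mul(4, Pow(Add(-3, Mul(Rational(1, 9), Pow(6, Rational(1, 2)), Pow(0, Rational(1, 2)))), 2))) = Add(3517931, Mul(4, Pow(Add(-3, Mul(Rational(1, 9), Pow(6, Rational(1, 2)), 0)), 2))) = Add(3517931, Mul(4, Pow(Add(-3, 0), 2))) = Add(3517931, Mul(4, Pow(-3, 2))) = Add(3517931, Mul(4, 9)) = Add(3517931, 36) = 3517967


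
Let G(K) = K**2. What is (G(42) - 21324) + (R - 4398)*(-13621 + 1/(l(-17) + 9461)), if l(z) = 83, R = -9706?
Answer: 229164589869/1193 ≈ 1.9209e+8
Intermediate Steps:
(G(42) - 21324) + (R - 4398)*(-13621 + 1/(l(-17) + 9461)) = (42**2 - 21324) + (-9706 - 4398)*(-13621 + 1/(83 + 9461)) = (1764 - 21324) - 14104*(-13621 + 1/9544) = -19560 - 14104*(-13621 + 1/9544) = -19560 - 14104*(-129998823/9544) = -19560 + 229187924949/1193 = 229164589869/1193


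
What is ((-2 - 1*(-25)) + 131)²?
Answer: 23716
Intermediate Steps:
((-2 - 1*(-25)) + 131)² = ((-2 + 25) + 131)² = (23 + 131)² = 154² = 23716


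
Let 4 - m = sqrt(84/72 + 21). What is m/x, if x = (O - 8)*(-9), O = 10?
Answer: -2/9 + sqrt(798)/108 ≈ 0.039342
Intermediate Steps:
x = -18 (x = (10 - 8)*(-9) = 2*(-9) = -18)
m = 4 - sqrt(798)/6 (m = 4 - sqrt(84/72 + 21) = 4 - sqrt(84*(1/72) + 21) = 4 - sqrt(7/6 + 21) = 4 - sqrt(133/6) = 4 - sqrt(798)/6 ≈ -0.70815)
m/x = (4 - sqrt(798)/6)/(-18) = (4 - sqrt(798)/6)*(-1/18) = -2/9 + sqrt(798)/108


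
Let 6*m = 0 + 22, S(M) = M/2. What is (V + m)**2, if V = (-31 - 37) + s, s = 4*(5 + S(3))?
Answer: 13225/9 ≈ 1469.4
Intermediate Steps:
S(M) = M/2 (S(M) = M*(1/2) = M/2)
s = 26 (s = 4*(5 + (1/2)*3) = 4*(5 + 3/2) = 4*(13/2) = 26)
V = -42 (V = (-31 - 37) + 26 = -68 + 26 = -42)
m = 11/3 (m = (0 + 22)/6 = (1/6)*22 = 11/3 ≈ 3.6667)
(V + m)**2 = (-42 + 11/3)**2 = (-115/3)**2 = 13225/9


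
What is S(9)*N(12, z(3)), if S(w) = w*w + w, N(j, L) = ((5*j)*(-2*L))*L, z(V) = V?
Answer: -97200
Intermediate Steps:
N(j, L) = -10*j*L² (N(j, L) = (-10*L*j)*L = -10*j*L²)
S(w) = w + w² (S(w) = w² + w = w + w²)
S(9)*N(12, z(3)) = (9*(1 + 9))*(-10*12*3²) = (9*10)*(-10*12*9) = 90*(-1080) = -97200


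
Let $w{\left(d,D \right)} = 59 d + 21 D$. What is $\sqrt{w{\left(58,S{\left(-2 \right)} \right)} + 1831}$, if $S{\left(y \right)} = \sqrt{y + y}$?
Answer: $\sqrt{5253 + 42 i} \approx 72.478 + 0.2897 i$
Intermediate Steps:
$S{\left(y \right)} = \sqrt{2} \sqrt{y}$ ($S{\left(y \right)} = \sqrt{2 y} = \sqrt{2} \sqrt{y}$)
$w{\left(d,D \right)} = 21 D + 59 d$
$\sqrt{w{\left(58,S{\left(-2 \right)} \right)} + 1831} = \sqrt{\left(21 \sqrt{2} \sqrt{-2} + 59 \cdot 58\right) + 1831} = \sqrt{\left(21 \sqrt{2} i \sqrt{2} + 3422\right) + 1831} = \sqrt{\left(21 \cdot 2 i + 3422\right) + 1831} = \sqrt{\left(42 i + 3422\right) + 1831} = \sqrt{\left(3422 + 42 i\right) + 1831} = \sqrt{5253 + 42 i}$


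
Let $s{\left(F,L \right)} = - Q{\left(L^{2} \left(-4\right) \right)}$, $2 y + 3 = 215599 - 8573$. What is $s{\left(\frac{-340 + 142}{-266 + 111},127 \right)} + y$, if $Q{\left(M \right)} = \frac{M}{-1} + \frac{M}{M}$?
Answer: $\frac{77989}{2} \approx 38995.0$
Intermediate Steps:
$Q{\left(M \right)} = 1 - M$ ($Q{\left(M \right)} = M \left(-1\right) + 1 = - M + 1 = 1 - M$)
$y = \frac{207023}{2}$ ($y = - \frac{3}{2} + \frac{215599 - 8573}{2} = - \frac{3}{2} + \frac{1}{2} \cdot 207026 = - \frac{3}{2} + 103513 = \frac{207023}{2} \approx 1.0351 \cdot 10^{5}$)
$s{\left(F,L \right)} = -1 - 4 L^{2}$ ($s{\left(F,L \right)} = - (1 - L^{2} \left(-4\right)) = - (1 - - 4 L^{2}) = - (1 + 4 L^{2}) = -1 - 4 L^{2}$)
$s{\left(\frac{-340 + 142}{-266 + 111},127 \right)} + y = \left(-1 - 4 \cdot 127^{2}\right) + \frac{207023}{2} = \left(-1 - 64516\right) + \frac{207023}{2} = -64517 + \frac{207023}{2} = \frac{77989}{2}$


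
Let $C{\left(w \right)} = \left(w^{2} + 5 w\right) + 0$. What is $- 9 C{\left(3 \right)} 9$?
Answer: $-1944$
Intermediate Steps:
$C{\left(w \right)} = w^{2} + 5 w$
$- 9 C{\left(3 \right)} 9 = - 9 \cdot 3 \left(5 + 3\right) 9 = - 9 \cdot 3 \cdot 8 \cdot 9 = \left(-9\right) 24 \cdot 9 = \left(-216\right) 9 = -1944$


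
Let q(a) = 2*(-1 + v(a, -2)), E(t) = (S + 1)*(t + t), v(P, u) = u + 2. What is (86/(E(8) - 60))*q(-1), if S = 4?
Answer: -43/5 ≈ -8.6000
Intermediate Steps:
v(P, u) = 2 + u
E(t) = 10*t (E(t) = (4 + 1)*(t + t) = 5*(2*t) = 10*t)
q(a) = -2 (q(a) = 2*(-1 + (2 - 2)) = 2*(-1 + 0) = 2*(-1) = -2)
(86/(E(8) - 60))*q(-1) = (86/(10*8 - 60))*(-2) = (86/(80 - 60))*(-2) = (86/20)*(-2) = (86*(1/20))*(-2) = (43/10)*(-2) = -43/5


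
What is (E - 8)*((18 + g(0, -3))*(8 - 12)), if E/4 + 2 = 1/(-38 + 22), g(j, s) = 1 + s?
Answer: 1040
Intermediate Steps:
E = -33/4 (E = -8 + 4/(-38 + 22) = -8 + 4/(-16) = -8 + 4*(-1/16) = -8 - ¼ = -33/4 ≈ -8.2500)
(E - 8)*((18 + g(0, -3))*(8 - 12)) = (-33/4 - 8)*((18 + (1 - 3))*(8 - 12)) = -65*(18 - 2)*(-4)/4 = -260*(-4) = -65/4*(-64) = 1040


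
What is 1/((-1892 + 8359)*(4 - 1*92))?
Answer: -1/569096 ≈ -1.7572e-6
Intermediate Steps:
1/((-1892 + 8359)*(4 - 1*92)) = 1/(6467*(4 - 92)) = (1/6467)/(-88) = (1/6467)*(-1/88) = -1/569096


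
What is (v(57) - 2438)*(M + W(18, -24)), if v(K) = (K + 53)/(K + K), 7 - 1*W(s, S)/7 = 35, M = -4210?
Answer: 612041866/57 ≈ 1.0738e+7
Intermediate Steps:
W(s, S) = -196 (W(s, S) = 49 - 7*35 = 49 - 245 = -196)
v(K) = (53 + K)/(2*K) (v(K) = (53 + K)/((2*K)) = (53 + K)*(1/(2*K)) = (53 + K)/(2*K))
(v(57) - 2438)*(M + W(18, -24)) = ((½)*(53 + 57)/57 - 2438)*(-4210 - 196) = ((½)*(1/57)*110 - 2438)*(-4406) = (55/57 - 2438)*(-4406) = -138911/57*(-4406) = 612041866/57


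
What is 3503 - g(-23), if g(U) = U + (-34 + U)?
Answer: 3583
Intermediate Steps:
g(U) = -34 + 2*U
3503 - g(-23) = 3503 - (-34 + 2*(-23)) = 3503 - (-34 - 46) = 3503 - 1*(-80) = 3503 + 80 = 3583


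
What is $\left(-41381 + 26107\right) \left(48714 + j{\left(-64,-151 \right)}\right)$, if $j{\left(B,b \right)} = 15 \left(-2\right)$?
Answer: $-743599416$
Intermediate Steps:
$j{\left(B,b \right)} = -30$
$\left(-41381 + 26107\right) \left(48714 + j{\left(-64,-151 \right)}\right) = \left(-41381 + 26107\right) \left(48714 - 30\right) = \left(-15274\right) 48684 = -743599416$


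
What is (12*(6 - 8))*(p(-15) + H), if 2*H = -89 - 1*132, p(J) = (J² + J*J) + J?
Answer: -7788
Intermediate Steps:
p(J) = J + 2*J² (p(J) = (J² + J²) + J = 2*J² + J = J + 2*J²)
H = -221/2 (H = (-89 - 1*132)/2 = (-89 - 132)/2 = (½)*(-221) = -221/2 ≈ -110.50)
(12*(6 - 8))*(p(-15) + H) = (12*(6 - 8))*(-15*(1 + 2*(-15)) - 221/2) = (12*(-2))*(-15*(1 - 30) - 221/2) = -24*(-15*(-29) - 221/2) = -24*(435 - 221/2) = -24*649/2 = -7788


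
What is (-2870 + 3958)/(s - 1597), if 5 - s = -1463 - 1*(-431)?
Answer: -68/35 ≈ -1.9429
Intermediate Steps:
s = 1037 (s = 5 - (-1463 - 1*(-431)) = 5 - (-1463 + 431) = 5 - 1*(-1032) = 5 + 1032 = 1037)
(-2870 + 3958)/(s - 1597) = (-2870 + 3958)/(1037 - 1597) = 1088/(-560) = 1088*(-1/560) = -68/35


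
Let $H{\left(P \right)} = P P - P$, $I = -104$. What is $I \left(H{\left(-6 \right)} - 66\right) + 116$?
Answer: $2612$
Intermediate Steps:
$H{\left(P \right)} = P^{2} - P$
$I \left(H{\left(-6 \right)} - 66\right) + 116 = - 104 \left(- 6 \left(-1 - 6\right) - 66\right) + 116 = - 104 \left(\left(-6\right) \left(-7\right) - 66\right) + 116 = - 104 \left(42 - 66\right) + 116 = \left(-104\right) \left(-24\right) + 116 = 2496 + 116 = 2612$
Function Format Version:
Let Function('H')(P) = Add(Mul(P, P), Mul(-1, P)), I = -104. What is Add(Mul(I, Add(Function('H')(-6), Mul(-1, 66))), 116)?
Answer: 2612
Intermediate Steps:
Function('H')(P) = Add(Pow(P, 2), Mul(-1, P))
Add(Mul(I, Add(Function('H')(-6), Mul(-1, 66))), 116) = Add(Mul(-104, Add(Mul(-6, Add(-1, -6)), Mul(-1, 66))), 116) = Add(Mul(-104, Add(Mul(-6, -7), -66)), 116) = Add(Mul(-104, Add(42, -66)), 116) = Add(Mul(-104, -24), 116) = Add(2496, 116) = 2612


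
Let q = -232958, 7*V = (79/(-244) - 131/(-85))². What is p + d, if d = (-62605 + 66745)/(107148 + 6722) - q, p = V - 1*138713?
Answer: 461621775150479741/4898090721200 ≈ 94245.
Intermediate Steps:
V = 91073143/430147600 (V = (79/(-244) - 131/(-85))²/7 = (79*(-1/244) - 131*(-1/85))²/7 = (-79/244 + 131/85)²/7 = (25249/20740)²/7 = (⅐)*(637512001/430147600) = 91073143/430147600 ≈ 0.21173)
p = -59666972965657/430147600 (p = 91073143/430147600 - 1*138713 = 91073143/430147600 - 138713 = -59666972965657/430147600 ≈ -1.3871e+5)
d = 2652693160/11387 (d = (-62605 + 66745)/(107148 + 6722) - 1*(-232958) = 4140/113870 + 232958 = 4140*(1/113870) + 232958 = 414/11387 + 232958 = 2652693160/11387 ≈ 2.3296e+5)
p + d = -59666972965657/430147600 + 2652693160/11387 = 461621775150479741/4898090721200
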